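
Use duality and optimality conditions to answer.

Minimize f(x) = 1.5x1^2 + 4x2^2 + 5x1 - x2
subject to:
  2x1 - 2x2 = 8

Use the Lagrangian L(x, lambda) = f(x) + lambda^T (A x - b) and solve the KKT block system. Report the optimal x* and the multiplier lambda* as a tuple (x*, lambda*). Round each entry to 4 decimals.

Form the Lagrangian:
  L(x, lambda) = (1/2) x^T Q x + c^T x + lambda^T (A x - b)
Stationarity (grad_x L = 0): Q x + c + A^T lambda = 0.
Primal feasibility: A x = b.

This gives the KKT block system:
  [ Q   A^T ] [ x     ]   [-c ]
  [ A    0  ] [ lambda ] = [ b ]

Solving the linear system:
  x*      = (2.5455, -1.4545)
  lambda* = (-6.3182)
  f(x*)   = 32.3636

x* = (2.5455, -1.4545), lambda* = (-6.3182)


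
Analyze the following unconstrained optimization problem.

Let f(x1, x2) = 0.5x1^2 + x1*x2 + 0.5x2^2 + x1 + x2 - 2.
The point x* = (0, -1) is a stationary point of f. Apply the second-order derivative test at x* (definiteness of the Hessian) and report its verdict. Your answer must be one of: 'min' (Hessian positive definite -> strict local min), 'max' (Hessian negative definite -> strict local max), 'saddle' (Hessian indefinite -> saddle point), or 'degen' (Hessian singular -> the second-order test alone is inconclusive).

Compute the Hessian H = grad^2 f:
  H = [[1, 1], [1, 1]]
Verify stationarity: grad f(x*) = H x* + g = (0, 0).
Eigenvalues of H: 0, 2.
H has a zero eigenvalue (singular; positive semidefinite but not definite), so H is neither positive definite, negative definite, nor indefinite. The second-order test alone is inconclusive -> degen.
(Indeed, f is constant along the null direction of H through x*, so x* is not a strict local extremum.)

degen


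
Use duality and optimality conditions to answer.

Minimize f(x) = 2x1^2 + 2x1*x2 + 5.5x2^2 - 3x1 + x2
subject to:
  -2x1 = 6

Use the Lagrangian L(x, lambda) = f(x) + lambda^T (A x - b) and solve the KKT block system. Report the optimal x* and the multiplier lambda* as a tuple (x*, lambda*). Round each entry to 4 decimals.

Form the Lagrangian:
  L(x, lambda) = (1/2) x^T Q x + c^T x + lambda^T (A x - b)
Stationarity (grad_x L = 0): Q x + c + A^T lambda = 0.
Primal feasibility: A x = b.

This gives the KKT block system:
  [ Q   A^T ] [ x     ]   [-c ]
  [ A    0  ] [ lambda ] = [ b ]

Solving the linear system:
  x*      = (-3, 0.4545)
  lambda* = (-7.0455)
  f(x*)   = 25.8636

x* = (-3, 0.4545), lambda* = (-7.0455)


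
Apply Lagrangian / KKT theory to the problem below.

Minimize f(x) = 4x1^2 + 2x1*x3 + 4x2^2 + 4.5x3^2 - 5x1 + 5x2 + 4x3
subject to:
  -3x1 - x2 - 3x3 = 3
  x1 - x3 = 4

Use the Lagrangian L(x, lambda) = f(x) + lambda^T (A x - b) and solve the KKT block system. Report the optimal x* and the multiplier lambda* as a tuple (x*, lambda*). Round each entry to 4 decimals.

Form the Lagrangian:
  L(x, lambda) = (1/2) x^T Q x + c^T x + lambda^T (A x - b)
Stationarity (grad_x L = 0): Q x + c + A^T lambda = 0.
Primal feasibility: A x = b.

This gives the KKT block system:
  [ Q   A^T ] [ x     ]   [-c ]
  [ A    0  ] [ lambda ] = [ b ]

Solving the linear system:
  x*      = (1.6408, -0.8447, -2.3592)
  lambda* = (-1.7573, -8.6796)
  f(x*)   = 9.0631

x* = (1.6408, -0.8447, -2.3592), lambda* = (-1.7573, -8.6796)


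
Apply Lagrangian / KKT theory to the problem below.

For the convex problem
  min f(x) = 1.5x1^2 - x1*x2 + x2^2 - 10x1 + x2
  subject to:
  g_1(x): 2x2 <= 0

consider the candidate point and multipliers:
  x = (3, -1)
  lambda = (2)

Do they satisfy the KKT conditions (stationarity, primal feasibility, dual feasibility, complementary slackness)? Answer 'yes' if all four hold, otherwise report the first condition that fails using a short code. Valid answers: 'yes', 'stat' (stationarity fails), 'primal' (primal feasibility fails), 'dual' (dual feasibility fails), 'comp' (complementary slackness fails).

Gradient of f: grad f(x) = Q x + c = (0, -4)
Constraint values g_i(x) = a_i^T x - b_i:
  g_1((3, -1)) = -2
Stationarity residual: grad f(x) + sum_i lambda_i a_i = (0, 0)
  -> stationarity OK
Primal feasibility (all g_i <= 0): OK
Dual feasibility (all lambda_i >= 0): OK
Complementary slackness (lambda_i * g_i(x) = 0 for all i): FAILS

Verdict: the first failing condition is complementary_slackness -> comp.

comp


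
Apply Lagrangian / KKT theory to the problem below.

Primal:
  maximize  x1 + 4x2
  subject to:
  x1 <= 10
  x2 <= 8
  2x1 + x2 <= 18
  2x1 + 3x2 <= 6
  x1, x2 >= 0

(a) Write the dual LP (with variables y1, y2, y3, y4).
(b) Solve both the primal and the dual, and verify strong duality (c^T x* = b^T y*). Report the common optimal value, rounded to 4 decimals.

The standard primal-dual pair for 'max c^T x s.t. A x <= b, x >= 0' is:
  Dual:  min b^T y  s.t.  A^T y >= c,  y >= 0.

So the dual LP is:
  minimize  10y1 + 8y2 + 18y3 + 6y4
  subject to:
    y1 + 2y3 + 2y4 >= 1
    y2 + y3 + 3y4 >= 4
    y1, y2, y3, y4 >= 0

Solving the primal: x* = (0, 2).
  primal value c^T x* = 8.
Solving the dual: y* = (0, 0, 0, 1.3333).
  dual value b^T y* = 8.
Strong duality: c^T x* = b^T y*. Confirmed.

8


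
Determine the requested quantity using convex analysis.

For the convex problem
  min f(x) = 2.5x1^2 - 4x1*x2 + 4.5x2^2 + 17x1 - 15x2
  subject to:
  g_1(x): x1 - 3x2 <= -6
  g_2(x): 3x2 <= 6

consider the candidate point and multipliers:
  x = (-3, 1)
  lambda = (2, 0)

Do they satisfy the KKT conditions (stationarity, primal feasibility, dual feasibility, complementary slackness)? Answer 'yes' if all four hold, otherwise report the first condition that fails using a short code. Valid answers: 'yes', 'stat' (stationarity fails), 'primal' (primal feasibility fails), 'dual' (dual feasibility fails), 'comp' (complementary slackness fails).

Gradient of f: grad f(x) = Q x + c = (-2, 6)
Constraint values g_i(x) = a_i^T x - b_i:
  g_1((-3, 1)) = 0
  g_2((-3, 1)) = -3
Stationarity residual: grad f(x) + sum_i lambda_i a_i = (0, 0)
  -> stationarity OK
Primal feasibility (all g_i <= 0): OK
Dual feasibility (all lambda_i >= 0): OK
Complementary slackness (lambda_i * g_i(x) = 0 for all i): OK

Verdict: yes, KKT holds.

yes


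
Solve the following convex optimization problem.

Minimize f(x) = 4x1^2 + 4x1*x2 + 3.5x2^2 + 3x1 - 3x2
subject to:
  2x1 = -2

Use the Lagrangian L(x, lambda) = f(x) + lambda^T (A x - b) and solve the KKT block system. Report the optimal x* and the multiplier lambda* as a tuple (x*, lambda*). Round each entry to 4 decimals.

Form the Lagrangian:
  L(x, lambda) = (1/2) x^T Q x + c^T x + lambda^T (A x - b)
Stationarity (grad_x L = 0): Q x + c + A^T lambda = 0.
Primal feasibility: A x = b.

This gives the KKT block system:
  [ Q   A^T ] [ x     ]   [-c ]
  [ A    0  ] [ lambda ] = [ b ]

Solving the linear system:
  x*      = (-1, 1)
  lambda* = (0.5)
  f(x*)   = -2.5

x* = (-1, 1), lambda* = (0.5)


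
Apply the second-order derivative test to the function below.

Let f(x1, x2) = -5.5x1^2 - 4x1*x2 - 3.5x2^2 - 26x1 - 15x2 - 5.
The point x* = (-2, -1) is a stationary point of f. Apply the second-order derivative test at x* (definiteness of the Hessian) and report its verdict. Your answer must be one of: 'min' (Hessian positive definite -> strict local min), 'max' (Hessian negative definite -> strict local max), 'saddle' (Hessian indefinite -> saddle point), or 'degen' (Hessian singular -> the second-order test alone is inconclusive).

Compute the Hessian H = grad^2 f:
  H = [[-11, -4], [-4, -7]]
Verify stationarity: grad f(x*) = H x* + g = (0, 0).
Eigenvalues of H: -13.4721, -4.5279.
Both eigenvalues < 0, so H is negative definite -> x* is a strict local max.

max


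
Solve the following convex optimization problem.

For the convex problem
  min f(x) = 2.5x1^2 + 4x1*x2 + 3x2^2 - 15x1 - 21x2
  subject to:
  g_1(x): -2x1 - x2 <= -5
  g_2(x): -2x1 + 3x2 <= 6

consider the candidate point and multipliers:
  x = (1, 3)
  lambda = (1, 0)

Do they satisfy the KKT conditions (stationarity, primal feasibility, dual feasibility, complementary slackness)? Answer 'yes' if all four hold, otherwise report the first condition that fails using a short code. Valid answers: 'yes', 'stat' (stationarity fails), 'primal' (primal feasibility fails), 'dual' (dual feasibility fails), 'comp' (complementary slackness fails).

Gradient of f: grad f(x) = Q x + c = (2, 1)
Constraint values g_i(x) = a_i^T x - b_i:
  g_1((1, 3)) = 0
  g_2((1, 3)) = 1
Stationarity residual: grad f(x) + sum_i lambda_i a_i = (0, 0)
  -> stationarity OK
Primal feasibility (all g_i <= 0): FAILS
Dual feasibility (all lambda_i >= 0): OK
Complementary slackness (lambda_i * g_i(x) = 0 for all i): OK

Verdict: the first failing condition is primal_feasibility -> primal.

primal


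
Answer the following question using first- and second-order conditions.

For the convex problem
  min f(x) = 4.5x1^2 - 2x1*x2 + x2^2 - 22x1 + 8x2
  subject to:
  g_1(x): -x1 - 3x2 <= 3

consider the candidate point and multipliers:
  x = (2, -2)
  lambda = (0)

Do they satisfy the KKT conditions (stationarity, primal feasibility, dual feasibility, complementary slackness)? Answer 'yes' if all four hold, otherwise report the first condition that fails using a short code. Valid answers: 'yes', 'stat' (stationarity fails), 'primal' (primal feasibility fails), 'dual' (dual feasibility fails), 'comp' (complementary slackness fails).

Gradient of f: grad f(x) = Q x + c = (0, 0)
Constraint values g_i(x) = a_i^T x - b_i:
  g_1((2, -2)) = 1
Stationarity residual: grad f(x) + sum_i lambda_i a_i = (0, 0)
  -> stationarity OK
Primal feasibility (all g_i <= 0): FAILS
Dual feasibility (all lambda_i >= 0): OK
Complementary slackness (lambda_i * g_i(x) = 0 for all i): OK

Verdict: the first failing condition is primal_feasibility -> primal.

primal


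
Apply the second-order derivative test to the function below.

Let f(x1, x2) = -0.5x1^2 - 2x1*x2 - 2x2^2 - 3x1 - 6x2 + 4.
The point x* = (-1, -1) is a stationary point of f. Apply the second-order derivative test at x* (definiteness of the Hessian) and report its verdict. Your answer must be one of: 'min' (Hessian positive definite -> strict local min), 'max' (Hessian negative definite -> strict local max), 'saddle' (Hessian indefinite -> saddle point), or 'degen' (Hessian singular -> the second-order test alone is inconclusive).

Compute the Hessian H = grad^2 f:
  H = [[-1, -2], [-2, -4]]
Verify stationarity: grad f(x*) = H x* + g = (0, 0).
Eigenvalues of H: -5, 0.
H has a zero eigenvalue (singular; negative semidefinite but not definite), so H is neither positive definite, negative definite, nor indefinite. The second-order test alone is inconclusive -> degen.
(Indeed, f is constant along the null direction of H through x*, so x* is not a strict local extremum.)

degen


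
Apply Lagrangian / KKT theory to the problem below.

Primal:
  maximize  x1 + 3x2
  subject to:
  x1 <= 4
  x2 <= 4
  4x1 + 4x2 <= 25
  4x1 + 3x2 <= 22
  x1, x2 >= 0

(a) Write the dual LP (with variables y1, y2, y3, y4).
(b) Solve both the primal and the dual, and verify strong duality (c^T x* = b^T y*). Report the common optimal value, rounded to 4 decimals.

The standard primal-dual pair for 'max c^T x s.t. A x <= b, x >= 0' is:
  Dual:  min b^T y  s.t.  A^T y >= c,  y >= 0.

So the dual LP is:
  minimize  4y1 + 4y2 + 25y3 + 22y4
  subject to:
    y1 + 4y3 + 4y4 >= 1
    y2 + 4y3 + 3y4 >= 3
    y1, y2, y3, y4 >= 0

Solving the primal: x* = (2.25, 4).
  primal value c^T x* = 14.25.
Solving the dual: y* = (0, 2, 0.25, 0).
  dual value b^T y* = 14.25.
Strong duality: c^T x* = b^T y*. Confirmed.

14.25


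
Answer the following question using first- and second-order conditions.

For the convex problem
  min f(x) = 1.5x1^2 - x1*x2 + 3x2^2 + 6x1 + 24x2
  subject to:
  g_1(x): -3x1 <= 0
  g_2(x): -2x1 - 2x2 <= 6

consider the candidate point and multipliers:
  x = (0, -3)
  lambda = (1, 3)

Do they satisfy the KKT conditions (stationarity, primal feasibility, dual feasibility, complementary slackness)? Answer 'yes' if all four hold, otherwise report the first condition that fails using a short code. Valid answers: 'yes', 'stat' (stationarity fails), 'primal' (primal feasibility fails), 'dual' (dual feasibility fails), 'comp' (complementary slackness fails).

Gradient of f: grad f(x) = Q x + c = (9, 6)
Constraint values g_i(x) = a_i^T x - b_i:
  g_1((0, -3)) = 0
  g_2((0, -3)) = 0
Stationarity residual: grad f(x) + sum_i lambda_i a_i = (0, 0)
  -> stationarity OK
Primal feasibility (all g_i <= 0): OK
Dual feasibility (all lambda_i >= 0): OK
Complementary slackness (lambda_i * g_i(x) = 0 for all i): OK

Verdict: yes, KKT holds.

yes


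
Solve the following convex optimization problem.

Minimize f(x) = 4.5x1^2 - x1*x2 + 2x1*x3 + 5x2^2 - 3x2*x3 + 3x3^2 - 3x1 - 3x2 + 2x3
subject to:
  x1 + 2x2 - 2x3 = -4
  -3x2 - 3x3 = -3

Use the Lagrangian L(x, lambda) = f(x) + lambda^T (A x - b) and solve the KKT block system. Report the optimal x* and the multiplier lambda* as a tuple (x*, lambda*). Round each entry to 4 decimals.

Form the Lagrangian:
  L(x, lambda) = (1/2) x^T Q x + c^T x + lambda^T (A x - b)
Stationarity (grad_x L = 0): Q x + c + A^T lambda = 0.
Primal feasibility: A x = b.

This gives the KKT block system:
  [ Q   A^T ] [ x     ]   [-c ]
  [ A    0  ] [ lambda ] = [ b ]

Solving the linear system:
  x*      = (-0.5684, -0.3579, 1.3579)
  lambda* = (5.0421, 0)
  f(x*)   = 12.8316

x* = (-0.5684, -0.3579, 1.3579), lambda* = (5.0421, 0)


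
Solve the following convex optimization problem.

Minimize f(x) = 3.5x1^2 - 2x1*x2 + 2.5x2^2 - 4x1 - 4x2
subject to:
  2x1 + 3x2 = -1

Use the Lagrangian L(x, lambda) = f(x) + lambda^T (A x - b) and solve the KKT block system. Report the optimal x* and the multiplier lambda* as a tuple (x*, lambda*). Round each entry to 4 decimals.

Form the Lagrangian:
  L(x, lambda) = (1/2) x^T Q x + c^T x + lambda^T (A x - b)
Stationarity (grad_x L = 0): Q x + c + A^T lambda = 0.
Primal feasibility: A x = b.

This gives the KKT block system:
  [ Q   A^T ] [ x     ]   [-c ]
  [ A    0  ] [ lambda ] = [ b ]

Solving the linear system:
  x*      = (-0.0374, -0.3084)
  lambda* = (1.8224)
  f(x*)   = 1.6028

x* = (-0.0374, -0.3084), lambda* = (1.8224)


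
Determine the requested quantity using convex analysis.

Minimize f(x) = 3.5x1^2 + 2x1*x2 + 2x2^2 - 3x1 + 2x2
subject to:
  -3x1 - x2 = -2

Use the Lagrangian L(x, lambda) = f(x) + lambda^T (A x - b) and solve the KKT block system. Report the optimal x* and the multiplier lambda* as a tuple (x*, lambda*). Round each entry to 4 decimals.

Form the Lagrangian:
  L(x, lambda) = (1/2) x^T Q x + c^T x + lambda^T (A x - b)
Stationarity (grad_x L = 0): Q x + c + A^T lambda = 0.
Primal feasibility: A x = b.

This gives the KKT block system:
  [ Q   A^T ] [ x     ]   [-c ]
  [ A    0  ] [ lambda ] = [ b ]

Solving the linear system:
  x*      = (0.9355, -0.8065)
  lambda* = (0.6452)
  f(x*)   = -1.5645

x* = (0.9355, -0.8065), lambda* = (0.6452)


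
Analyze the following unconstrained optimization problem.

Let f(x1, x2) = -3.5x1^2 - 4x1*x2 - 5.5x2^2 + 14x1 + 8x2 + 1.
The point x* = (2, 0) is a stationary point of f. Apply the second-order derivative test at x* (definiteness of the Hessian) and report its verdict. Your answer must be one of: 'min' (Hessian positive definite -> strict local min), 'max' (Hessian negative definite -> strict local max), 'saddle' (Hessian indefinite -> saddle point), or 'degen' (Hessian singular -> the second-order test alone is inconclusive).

Compute the Hessian H = grad^2 f:
  H = [[-7, -4], [-4, -11]]
Verify stationarity: grad f(x*) = H x* + g = (0, 0).
Eigenvalues of H: -13.4721, -4.5279.
Both eigenvalues < 0, so H is negative definite -> x* is a strict local max.

max


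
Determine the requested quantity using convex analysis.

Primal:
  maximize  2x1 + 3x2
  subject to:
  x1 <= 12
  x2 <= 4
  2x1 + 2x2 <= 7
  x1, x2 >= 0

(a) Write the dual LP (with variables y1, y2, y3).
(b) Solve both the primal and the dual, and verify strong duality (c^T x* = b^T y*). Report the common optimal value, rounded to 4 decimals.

The standard primal-dual pair for 'max c^T x s.t. A x <= b, x >= 0' is:
  Dual:  min b^T y  s.t.  A^T y >= c,  y >= 0.

So the dual LP is:
  minimize  12y1 + 4y2 + 7y3
  subject to:
    y1 + 2y3 >= 2
    y2 + 2y3 >= 3
    y1, y2, y3 >= 0

Solving the primal: x* = (0, 3.5).
  primal value c^T x* = 10.5.
Solving the dual: y* = (0, 0, 1.5).
  dual value b^T y* = 10.5.
Strong duality: c^T x* = b^T y*. Confirmed.

10.5


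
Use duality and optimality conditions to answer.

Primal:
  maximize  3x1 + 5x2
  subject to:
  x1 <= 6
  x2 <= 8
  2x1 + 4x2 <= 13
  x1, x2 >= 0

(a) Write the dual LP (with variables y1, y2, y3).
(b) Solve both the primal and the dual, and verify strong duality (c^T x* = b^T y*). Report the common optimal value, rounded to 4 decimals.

The standard primal-dual pair for 'max c^T x s.t. A x <= b, x >= 0' is:
  Dual:  min b^T y  s.t.  A^T y >= c,  y >= 0.

So the dual LP is:
  minimize  6y1 + 8y2 + 13y3
  subject to:
    y1 + 2y3 >= 3
    y2 + 4y3 >= 5
    y1, y2, y3 >= 0

Solving the primal: x* = (6, 0.25).
  primal value c^T x* = 19.25.
Solving the dual: y* = (0.5, 0, 1.25).
  dual value b^T y* = 19.25.
Strong duality: c^T x* = b^T y*. Confirmed.

19.25


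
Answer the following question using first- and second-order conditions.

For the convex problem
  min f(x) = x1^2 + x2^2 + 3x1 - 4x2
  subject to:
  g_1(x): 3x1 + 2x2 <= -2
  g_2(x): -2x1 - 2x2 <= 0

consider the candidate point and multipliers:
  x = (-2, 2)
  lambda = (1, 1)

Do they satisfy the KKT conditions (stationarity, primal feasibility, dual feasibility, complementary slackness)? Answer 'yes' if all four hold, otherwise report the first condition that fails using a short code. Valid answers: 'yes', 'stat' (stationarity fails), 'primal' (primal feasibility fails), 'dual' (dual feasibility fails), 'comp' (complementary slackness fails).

Gradient of f: grad f(x) = Q x + c = (-1, 0)
Constraint values g_i(x) = a_i^T x - b_i:
  g_1((-2, 2)) = 0
  g_2((-2, 2)) = 0
Stationarity residual: grad f(x) + sum_i lambda_i a_i = (0, 0)
  -> stationarity OK
Primal feasibility (all g_i <= 0): OK
Dual feasibility (all lambda_i >= 0): OK
Complementary slackness (lambda_i * g_i(x) = 0 for all i): OK

Verdict: yes, KKT holds.

yes


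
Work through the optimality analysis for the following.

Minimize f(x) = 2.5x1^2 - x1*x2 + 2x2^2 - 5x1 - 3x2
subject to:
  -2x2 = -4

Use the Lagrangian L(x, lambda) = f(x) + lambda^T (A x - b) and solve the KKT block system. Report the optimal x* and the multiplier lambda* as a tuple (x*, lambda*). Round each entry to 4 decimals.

Form the Lagrangian:
  L(x, lambda) = (1/2) x^T Q x + c^T x + lambda^T (A x - b)
Stationarity (grad_x L = 0): Q x + c + A^T lambda = 0.
Primal feasibility: A x = b.

This gives the KKT block system:
  [ Q   A^T ] [ x     ]   [-c ]
  [ A    0  ] [ lambda ] = [ b ]

Solving the linear system:
  x*      = (1.4, 2)
  lambda* = (1.8)
  f(x*)   = -2.9

x* = (1.4, 2), lambda* = (1.8)


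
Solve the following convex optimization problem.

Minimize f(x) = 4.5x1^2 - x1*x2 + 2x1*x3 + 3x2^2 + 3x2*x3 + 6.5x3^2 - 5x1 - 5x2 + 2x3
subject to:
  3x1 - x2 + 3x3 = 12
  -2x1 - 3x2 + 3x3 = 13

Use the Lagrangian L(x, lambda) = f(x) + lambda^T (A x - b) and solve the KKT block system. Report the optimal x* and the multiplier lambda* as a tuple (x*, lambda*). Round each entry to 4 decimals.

Form the Lagrangian:
  L(x, lambda) = (1/2) x^T Q x + c^T x + lambda^T (A x - b)
Stationarity (grad_x L = 0): Q x + c + A^T lambda = 0.
Primal feasibility: A x = b.

This gives the KKT block system:
  [ Q   A^T ] [ x     ]   [-c ]
  [ A    0  ] [ lambda ] = [ b ]

Solving the linear system:
  x*      = (0.8483, -2.6208, 2.2781)
  lambda* = (-5.3556, -3.1276)
  f(x*)   = 59.1726

x* = (0.8483, -2.6208, 2.2781), lambda* = (-5.3556, -3.1276)


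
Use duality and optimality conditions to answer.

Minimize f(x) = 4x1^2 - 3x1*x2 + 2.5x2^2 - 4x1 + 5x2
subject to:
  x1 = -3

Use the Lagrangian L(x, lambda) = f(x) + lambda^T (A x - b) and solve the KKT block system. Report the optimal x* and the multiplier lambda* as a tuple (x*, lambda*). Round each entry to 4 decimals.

Form the Lagrangian:
  L(x, lambda) = (1/2) x^T Q x + c^T x + lambda^T (A x - b)
Stationarity (grad_x L = 0): Q x + c + A^T lambda = 0.
Primal feasibility: A x = b.

This gives the KKT block system:
  [ Q   A^T ] [ x     ]   [-c ]
  [ A    0  ] [ lambda ] = [ b ]

Solving the linear system:
  x*      = (-3, -2.8)
  lambda* = (19.6)
  f(x*)   = 28.4

x* = (-3, -2.8), lambda* = (19.6)


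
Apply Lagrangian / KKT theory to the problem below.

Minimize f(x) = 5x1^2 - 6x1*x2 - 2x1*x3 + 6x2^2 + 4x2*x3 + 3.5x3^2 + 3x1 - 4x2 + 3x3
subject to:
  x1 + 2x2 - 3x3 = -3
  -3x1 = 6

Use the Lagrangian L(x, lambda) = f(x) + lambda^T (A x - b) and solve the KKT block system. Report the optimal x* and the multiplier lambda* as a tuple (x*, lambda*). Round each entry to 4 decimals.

Form the Lagrangian:
  L(x, lambda) = (1/2) x^T Q x + c^T x + lambda^T (A x - b)
Stationarity (grad_x L = 0): Q x + c + A^T lambda = 0.
Primal feasibility: A x = b.

This gives the KKT block system:
  [ Q   A^T ] [ x     ]   [-c ]
  [ A    0  ] [ lambda ] = [ b ]

Solving the linear system:
  x*      = (-2, -0.7609, -0.1739)
  lambda* = (0.913, -3.7246)
  f(x*)   = 10.8043

x* = (-2, -0.7609, -0.1739), lambda* = (0.913, -3.7246)


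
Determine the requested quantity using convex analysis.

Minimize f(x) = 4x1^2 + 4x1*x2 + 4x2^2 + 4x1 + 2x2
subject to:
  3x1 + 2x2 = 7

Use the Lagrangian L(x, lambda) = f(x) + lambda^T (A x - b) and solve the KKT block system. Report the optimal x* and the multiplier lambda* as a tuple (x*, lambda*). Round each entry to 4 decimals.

Form the Lagrangian:
  L(x, lambda) = (1/2) x^T Q x + c^T x + lambda^T (A x - b)
Stationarity (grad_x L = 0): Q x + c + A^T lambda = 0.
Primal feasibility: A x = b.

This gives the KKT block system:
  [ Q   A^T ] [ x     ]   [-c ]
  [ A    0  ] [ lambda ] = [ b ]

Solving the linear system:
  x*      = (1.9286, 0.6071)
  lambda* = (-7.2857)
  f(x*)   = 29.9643

x* = (1.9286, 0.6071), lambda* = (-7.2857)


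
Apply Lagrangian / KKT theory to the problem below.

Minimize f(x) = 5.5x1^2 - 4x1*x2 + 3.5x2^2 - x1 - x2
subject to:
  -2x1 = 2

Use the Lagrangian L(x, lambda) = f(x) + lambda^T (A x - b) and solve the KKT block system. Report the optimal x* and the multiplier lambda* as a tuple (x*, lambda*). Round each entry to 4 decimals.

Form the Lagrangian:
  L(x, lambda) = (1/2) x^T Q x + c^T x + lambda^T (A x - b)
Stationarity (grad_x L = 0): Q x + c + A^T lambda = 0.
Primal feasibility: A x = b.

This gives the KKT block system:
  [ Q   A^T ] [ x     ]   [-c ]
  [ A    0  ] [ lambda ] = [ b ]

Solving the linear system:
  x*      = (-1, -0.4286)
  lambda* = (-5.1429)
  f(x*)   = 5.8571

x* = (-1, -0.4286), lambda* = (-5.1429)


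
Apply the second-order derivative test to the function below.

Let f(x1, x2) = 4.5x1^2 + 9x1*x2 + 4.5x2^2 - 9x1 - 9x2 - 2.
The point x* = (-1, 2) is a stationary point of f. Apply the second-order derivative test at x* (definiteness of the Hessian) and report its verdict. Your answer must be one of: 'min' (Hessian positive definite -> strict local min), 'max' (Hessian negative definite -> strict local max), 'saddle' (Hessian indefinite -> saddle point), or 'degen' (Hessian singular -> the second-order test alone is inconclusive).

Compute the Hessian H = grad^2 f:
  H = [[9, 9], [9, 9]]
Verify stationarity: grad f(x*) = H x* + g = (0, 0).
Eigenvalues of H: 0, 18.
H has a zero eigenvalue (singular; positive semidefinite but not definite), so H is neither positive definite, negative definite, nor indefinite. The second-order test alone is inconclusive -> degen.
(Indeed, f is constant along the null direction of H through x*, so x* is not a strict local extremum.)

degen


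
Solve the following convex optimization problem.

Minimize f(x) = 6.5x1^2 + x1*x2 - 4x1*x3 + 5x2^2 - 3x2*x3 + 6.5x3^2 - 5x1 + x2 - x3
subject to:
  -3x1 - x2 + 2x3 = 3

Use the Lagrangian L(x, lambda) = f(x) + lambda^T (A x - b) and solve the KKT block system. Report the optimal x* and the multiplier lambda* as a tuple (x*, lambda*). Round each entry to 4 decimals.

Form the Lagrangian:
  L(x, lambda) = (1/2) x^T Q x + c^T x + lambda^T (A x - b)
Stationarity (grad_x L = 0): Q x + c + A^T lambda = 0.
Primal feasibility: A x = b.

This gives the KKT block system:
  [ Q   A^T ] [ x     ]   [-c ]
  [ A    0  ] [ lambda ] = [ b ]

Solving the linear system:
  x*      = (-0.5043, -0.3519, 0.5676)
  lambda* = (-4.726)
  f(x*)   = 7.89

x* = (-0.5043, -0.3519, 0.5676), lambda* = (-4.726)


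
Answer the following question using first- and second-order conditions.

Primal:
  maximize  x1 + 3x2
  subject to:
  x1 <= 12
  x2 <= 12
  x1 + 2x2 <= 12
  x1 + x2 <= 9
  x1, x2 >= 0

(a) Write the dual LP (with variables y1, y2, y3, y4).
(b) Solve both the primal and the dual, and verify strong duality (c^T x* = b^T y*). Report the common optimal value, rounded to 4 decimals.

The standard primal-dual pair for 'max c^T x s.t. A x <= b, x >= 0' is:
  Dual:  min b^T y  s.t.  A^T y >= c,  y >= 0.

So the dual LP is:
  minimize  12y1 + 12y2 + 12y3 + 9y4
  subject to:
    y1 + y3 + y4 >= 1
    y2 + 2y3 + y4 >= 3
    y1, y2, y3, y4 >= 0

Solving the primal: x* = (0, 6).
  primal value c^T x* = 18.
Solving the dual: y* = (0, 0, 1.5, 0).
  dual value b^T y* = 18.
Strong duality: c^T x* = b^T y*. Confirmed.

18


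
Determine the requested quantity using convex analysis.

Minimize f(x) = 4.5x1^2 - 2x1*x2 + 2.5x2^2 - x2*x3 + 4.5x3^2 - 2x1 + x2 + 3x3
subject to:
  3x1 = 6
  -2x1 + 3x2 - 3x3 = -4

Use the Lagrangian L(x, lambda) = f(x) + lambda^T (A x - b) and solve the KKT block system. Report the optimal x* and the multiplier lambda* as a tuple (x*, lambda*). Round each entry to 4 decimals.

Form the Lagrangian:
  L(x, lambda) = (1/2) x^T Q x + c^T x + lambda^T (A x - b)
Stationarity (grad_x L = 0): Q x + c + A^T lambda = 0.
Primal feasibility: A x = b.

This gives the KKT block system:
  [ Q   A^T ] [ x     ]   [-c ]
  [ A    0  ] [ lambda ] = [ b ]

Solving the linear system:
  x*      = (2, 0, 0)
  lambda* = (-4.6667, 1)
  f(x*)   = 14

x* = (2, 0, 0), lambda* = (-4.6667, 1)


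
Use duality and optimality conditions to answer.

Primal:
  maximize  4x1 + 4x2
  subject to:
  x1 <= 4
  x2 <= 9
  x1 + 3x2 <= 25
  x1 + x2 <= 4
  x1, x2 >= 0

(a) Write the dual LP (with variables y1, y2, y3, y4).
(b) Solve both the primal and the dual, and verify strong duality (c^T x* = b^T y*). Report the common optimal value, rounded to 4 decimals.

The standard primal-dual pair for 'max c^T x s.t. A x <= b, x >= 0' is:
  Dual:  min b^T y  s.t.  A^T y >= c,  y >= 0.

So the dual LP is:
  minimize  4y1 + 9y2 + 25y3 + 4y4
  subject to:
    y1 + y3 + y4 >= 4
    y2 + 3y3 + y4 >= 4
    y1, y2, y3, y4 >= 0

Solving the primal: x* = (0, 4).
  primal value c^T x* = 16.
Solving the dual: y* = (0, 0, 0, 4).
  dual value b^T y* = 16.
Strong duality: c^T x* = b^T y*. Confirmed.

16


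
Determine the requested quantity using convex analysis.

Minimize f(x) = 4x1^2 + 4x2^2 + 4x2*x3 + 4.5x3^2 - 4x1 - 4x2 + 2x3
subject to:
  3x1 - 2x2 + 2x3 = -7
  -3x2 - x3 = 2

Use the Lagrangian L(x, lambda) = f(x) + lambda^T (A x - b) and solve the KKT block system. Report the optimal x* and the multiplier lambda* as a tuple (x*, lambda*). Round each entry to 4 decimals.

Form the Lagrangian:
  L(x, lambda) = (1/2) x^T Q x + c^T x + lambda^T (A x - b)
Stationarity (grad_x L = 0): Q x + c + A^T lambda = 0.
Primal feasibility: A x = b.

This gives the KKT block system:
  [ Q   A^T ] [ x     ]   [-c ]
  [ A    0  ] [ lambda ] = [ b ]

Solving the linear system:
  x*      = (-1.0875, -0.0328, -1.9015)
  lambda* = (4.2334, -6.7785)
  f(x*)   = 21.9344

x* = (-1.0875, -0.0328, -1.9015), lambda* = (4.2334, -6.7785)


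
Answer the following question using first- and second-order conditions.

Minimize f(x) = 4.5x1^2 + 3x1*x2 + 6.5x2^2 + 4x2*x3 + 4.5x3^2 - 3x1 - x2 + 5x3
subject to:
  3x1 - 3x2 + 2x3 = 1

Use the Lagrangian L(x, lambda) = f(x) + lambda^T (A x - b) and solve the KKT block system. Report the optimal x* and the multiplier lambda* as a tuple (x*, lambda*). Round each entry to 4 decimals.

Form the Lagrangian:
  L(x, lambda) = (1/2) x^T Q x + c^T x + lambda^T (A x - b)
Stationarity (grad_x L = 0): Q x + c + A^T lambda = 0.
Primal feasibility: A x = b.

This gives the KKT block system:
  [ Q   A^T ] [ x     ]   [-c ]
  [ A    0  ] [ lambda ] = [ b ]

Solving the linear system:
  x*      = (0.5441, -0.0575, -0.4023)
  lambda* = (-0.5747)
  f(x*)   = -1.5057

x* = (0.5441, -0.0575, -0.4023), lambda* = (-0.5747)


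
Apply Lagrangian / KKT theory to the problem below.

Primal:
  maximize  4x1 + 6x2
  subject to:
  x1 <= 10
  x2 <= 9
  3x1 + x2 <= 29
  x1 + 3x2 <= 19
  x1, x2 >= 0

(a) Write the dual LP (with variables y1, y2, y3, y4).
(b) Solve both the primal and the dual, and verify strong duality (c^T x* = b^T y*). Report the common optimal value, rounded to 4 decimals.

The standard primal-dual pair for 'max c^T x s.t. A x <= b, x >= 0' is:
  Dual:  min b^T y  s.t.  A^T y >= c,  y >= 0.

So the dual LP is:
  minimize  10y1 + 9y2 + 29y3 + 19y4
  subject to:
    y1 + 3y3 + y4 >= 4
    y2 + y3 + 3y4 >= 6
    y1, y2, y3, y4 >= 0

Solving the primal: x* = (8.5, 3.5).
  primal value c^T x* = 55.
Solving the dual: y* = (0, 0, 0.75, 1.75).
  dual value b^T y* = 55.
Strong duality: c^T x* = b^T y*. Confirmed.

55


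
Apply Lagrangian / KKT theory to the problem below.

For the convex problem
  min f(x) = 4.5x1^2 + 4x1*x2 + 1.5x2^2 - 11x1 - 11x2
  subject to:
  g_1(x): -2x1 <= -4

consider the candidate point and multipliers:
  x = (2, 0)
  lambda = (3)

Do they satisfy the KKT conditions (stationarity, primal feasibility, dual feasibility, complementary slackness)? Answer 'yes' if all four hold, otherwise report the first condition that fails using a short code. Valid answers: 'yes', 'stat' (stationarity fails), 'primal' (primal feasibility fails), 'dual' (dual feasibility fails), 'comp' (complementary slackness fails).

Gradient of f: grad f(x) = Q x + c = (7, -3)
Constraint values g_i(x) = a_i^T x - b_i:
  g_1((2, 0)) = 0
Stationarity residual: grad f(x) + sum_i lambda_i a_i = (1, -3)
  -> stationarity FAILS
Primal feasibility (all g_i <= 0): OK
Dual feasibility (all lambda_i >= 0): OK
Complementary slackness (lambda_i * g_i(x) = 0 for all i): OK

Verdict: the first failing condition is stationarity -> stat.

stat


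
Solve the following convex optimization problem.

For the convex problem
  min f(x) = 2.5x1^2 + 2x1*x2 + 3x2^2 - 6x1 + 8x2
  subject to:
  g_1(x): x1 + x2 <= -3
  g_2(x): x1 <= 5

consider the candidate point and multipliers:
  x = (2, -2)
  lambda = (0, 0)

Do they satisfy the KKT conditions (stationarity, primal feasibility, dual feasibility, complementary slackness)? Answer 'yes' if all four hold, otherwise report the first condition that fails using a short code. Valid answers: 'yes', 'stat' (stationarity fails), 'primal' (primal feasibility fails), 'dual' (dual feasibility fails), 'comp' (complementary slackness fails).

Gradient of f: grad f(x) = Q x + c = (0, 0)
Constraint values g_i(x) = a_i^T x - b_i:
  g_1((2, -2)) = 3
  g_2((2, -2)) = -3
Stationarity residual: grad f(x) + sum_i lambda_i a_i = (0, 0)
  -> stationarity OK
Primal feasibility (all g_i <= 0): FAILS
Dual feasibility (all lambda_i >= 0): OK
Complementary slackness (lambda_i * g_i(x) = 0 for all i): OK

Verdict: the first failing condition is primal_feasibility -> primal.

primal


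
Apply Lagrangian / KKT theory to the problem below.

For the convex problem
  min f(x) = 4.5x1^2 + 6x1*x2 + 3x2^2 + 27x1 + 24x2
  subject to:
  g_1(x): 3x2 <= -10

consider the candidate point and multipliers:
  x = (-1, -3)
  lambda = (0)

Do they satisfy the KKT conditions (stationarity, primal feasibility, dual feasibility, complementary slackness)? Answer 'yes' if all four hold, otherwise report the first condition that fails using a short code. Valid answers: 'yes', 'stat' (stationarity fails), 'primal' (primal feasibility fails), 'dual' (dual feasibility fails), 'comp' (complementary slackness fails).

Gradient of f: grad f(x) = Q x + c = (0, 0)
Constraint values g_i(x) = a_i^T x - b_i:
  g_1((-1, -3)) = 1
Stationarity residual: grad f(x) + sum_i lambda_i a_i = (0, 0)
  -> stationarity OK
Primal feasibility (all g_i <= 0): FAILS
Dual feasibility (all lambda_i >= 0): OK
Complementary slackness (lambda_i * g_i(x) = 0 for all i): OK

Verdict: the first failing condition is primal_feasibility -> primal.

primal


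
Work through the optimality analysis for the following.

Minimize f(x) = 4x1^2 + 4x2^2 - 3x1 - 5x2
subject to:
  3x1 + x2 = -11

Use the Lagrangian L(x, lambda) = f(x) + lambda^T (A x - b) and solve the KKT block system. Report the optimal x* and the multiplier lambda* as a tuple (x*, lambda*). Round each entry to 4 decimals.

Form the Lagrangian:
  L(x, lambda) = (1/2) x^T Q x + c^T x + lambda^T (A x - b)
Stationarity (grad_x L = 0): Q x + c + A^T lambda = 0.
Primal feasibility: A x = b.

This gives the KKT block system:
  [ Q   A^T ] [ x     ]   [-c ]
  [ A    0  ] [ lambda ] = [ b ]

Solving the linear system:
  x*      = (-3.45, -0.65)
  lambda* = (10.2)
  f(x*)   = 62.9

x* = (-3.45, -0.65), lambda* = (10.2)


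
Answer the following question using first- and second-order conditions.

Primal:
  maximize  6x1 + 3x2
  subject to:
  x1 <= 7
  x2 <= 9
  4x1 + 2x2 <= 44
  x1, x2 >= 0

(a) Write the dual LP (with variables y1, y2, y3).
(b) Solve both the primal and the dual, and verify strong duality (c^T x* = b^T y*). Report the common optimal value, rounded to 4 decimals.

The standard primal-dual pair for 'max c^T x s.t. A x <= b, x >= 0' is:
  Dual:  min b^T y  s.t.  A^T y >= c,  y >= 0.

So the dual LP is:
  minimize  7y1 + 9y2 + 44y3
  subject to:
    y1 + 4y3 >= 6
    y2 + 2y3 >= 3
    y1, y2, y3 >= 0

Solving the primal: x* = (6.5, 9).
  primal value c^T x* = 66.
Solving the dual: y* = (0, 0, 1.5).
  dual value b^T y* = 66.
Strong duality: c^T x* = b^T y*. Confirmed.

66


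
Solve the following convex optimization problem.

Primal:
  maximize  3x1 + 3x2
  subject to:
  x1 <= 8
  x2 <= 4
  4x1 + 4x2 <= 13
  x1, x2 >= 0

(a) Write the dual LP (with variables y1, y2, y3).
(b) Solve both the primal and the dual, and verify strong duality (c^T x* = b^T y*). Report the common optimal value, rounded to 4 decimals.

The standard primal-dual pair for 'max c^T x s.t. A x <= b, x >= 0' is:
  Dual:  min b^T y  s.t.  A^T y >= c,  y >= 0.

So the dual LP is:
  minimize  8y1 + 4y2 + 13y3
  subject to:
    y1 + 4y3 >= 3
    y2 + 4y3 >= 3
    y1, y2, y3 >= 0

Solving the primal: x* = (3.25, 0).
  primal value c^T x* = 9.75.
Solving the dual: y* = (0, 0, 0.75).
  dual value b^T y* = 9.75.
Strong duality: c^T x* = b^T y*. Confirmed.

9.75


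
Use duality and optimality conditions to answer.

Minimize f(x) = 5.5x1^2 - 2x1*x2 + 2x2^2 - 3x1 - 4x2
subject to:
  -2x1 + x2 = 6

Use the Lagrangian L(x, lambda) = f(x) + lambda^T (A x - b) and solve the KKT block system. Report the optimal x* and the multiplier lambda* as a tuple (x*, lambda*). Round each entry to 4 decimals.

Form the Lagrangian:
  L(x, lambda) = (1/2) x^T Q x + c^T x + lambda^T (A x - b)
Stationarity (grad_x L = 0): Q x + c + A^T lambda = 0.
Primal feasibility: A x = b.

This gives the KKT block system:
  [ Q   A^T ] [ x     ]   [-c ]
  [ A    0  ] [ lambda ] = [ b ]

Solving the linear system:
  x*      = (-1.3158, 3.3684)
  lambda* = (-12.1053)
  f(x*)   = 31.5526

x* = (-1.3158, 3.3684), lambda* = (-12.1053)


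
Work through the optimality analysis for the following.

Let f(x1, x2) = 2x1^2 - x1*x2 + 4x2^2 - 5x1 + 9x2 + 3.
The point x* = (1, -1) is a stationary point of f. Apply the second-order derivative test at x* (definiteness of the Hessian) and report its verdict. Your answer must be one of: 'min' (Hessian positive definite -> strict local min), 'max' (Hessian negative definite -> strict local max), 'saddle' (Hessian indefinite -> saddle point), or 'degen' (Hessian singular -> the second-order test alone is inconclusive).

Compute the Hessian H = grad^2 f:
  H = [[4, -1], [-1, 8]]
Verify stationarity: grad f(x*) = H x* + g = (0, 0).
Eigenvalues of H: 3.7639, 8.2361.
Both eigenvalues > 0, so H is positive definite -> x* is a strict local min.

min


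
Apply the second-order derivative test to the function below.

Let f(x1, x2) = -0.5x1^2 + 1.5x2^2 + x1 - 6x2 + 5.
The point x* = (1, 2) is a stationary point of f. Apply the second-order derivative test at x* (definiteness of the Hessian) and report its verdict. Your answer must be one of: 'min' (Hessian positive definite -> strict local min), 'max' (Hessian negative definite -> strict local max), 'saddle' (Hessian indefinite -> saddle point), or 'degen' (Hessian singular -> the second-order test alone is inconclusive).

Compute the Hessian H = grad^2 f:
  H = [[-1, 0], [0, 3]]
Verify stationarity: grad f(x*) = H x* + g = (0, 0).
Eigenvalues of H: -1, 3.
Eigenvalues have mixed signs, so H is indefinite -> x* is a saddle point.

saddle


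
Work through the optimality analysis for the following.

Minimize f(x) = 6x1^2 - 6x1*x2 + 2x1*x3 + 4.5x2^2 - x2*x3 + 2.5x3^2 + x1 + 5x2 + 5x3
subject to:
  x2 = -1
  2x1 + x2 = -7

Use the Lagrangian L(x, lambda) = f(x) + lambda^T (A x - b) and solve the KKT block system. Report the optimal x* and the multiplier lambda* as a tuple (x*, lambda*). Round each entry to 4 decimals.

Form the Lagrangian:
  L(x, lambda) = (1/2) x^T Q x + c^T x + lambda^T (A x - b)
Stationarity (grad_x L = 0): Q x + c + A^T lambda = 0.
Primal feasibility: A x = b.

This gives the KKT block system:
  [ Q   A^T ] [ x     ]   [-c ]
  [ A    0  ] [ lambda ] = [ b ]

Solving the linear system:
  x*      = (-3, -1, 0)
  lambda* = (-28.5, 14.5)
  f(x*)   = 32.5

x* = (-3, -1, 0), lambda* = (-28.5, 14.5)


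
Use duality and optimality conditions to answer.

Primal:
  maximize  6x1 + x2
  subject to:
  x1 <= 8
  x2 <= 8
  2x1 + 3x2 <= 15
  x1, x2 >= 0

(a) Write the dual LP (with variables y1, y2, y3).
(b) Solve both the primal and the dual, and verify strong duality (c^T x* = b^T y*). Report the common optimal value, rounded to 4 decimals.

The standard primal-dual pair for 'max c^T x s.t. A x <= b, x >= 0' is:
  Dual:  min b^T y  s.t.  A^T y >= c,  y >= 0.

So the dual LP is:
  minimize  8y1 + 8y2 + 15y3
  subject to:
    y1 + 2y3 >= 6
    y2 + 3y3 >= 1
    y1, y2, y3 >= 0

Solving the primal: x* = (7.5, 0).
  primal value c^T x* = 45.
Solving the dual: y* = (0, 0, 3).
  dual value b^T y* = 45.
Strong duality: c^T x* = b^T y*. Confirmed.

45


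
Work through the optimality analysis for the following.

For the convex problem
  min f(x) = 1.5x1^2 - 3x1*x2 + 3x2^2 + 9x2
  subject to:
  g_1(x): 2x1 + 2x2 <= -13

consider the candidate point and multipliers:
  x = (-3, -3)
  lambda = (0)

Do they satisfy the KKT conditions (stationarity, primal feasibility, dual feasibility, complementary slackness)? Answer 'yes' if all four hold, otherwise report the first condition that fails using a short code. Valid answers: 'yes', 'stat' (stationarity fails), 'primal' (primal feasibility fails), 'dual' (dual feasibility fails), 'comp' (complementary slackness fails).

Gradient of f: grad f(x) = Q x + c = (0, 0)
Constraint values g_i(x) = a_i^T x - b_i:
  g_1((-3, -3)) = 1
Stationarity residual: grad f(x) + sum_i lambda_i a_i = (0, 0)
  -> stationarity OK
Primal feasibility (all g_i <= 0): FAILS
Dual feasibility (all lambda_i >= 0): OK
Complementary slackness (lambda_i * g_i(x) = 0 for all i): OK

Verdict: the first failing condition is primal_feasibility -> primal.

primal


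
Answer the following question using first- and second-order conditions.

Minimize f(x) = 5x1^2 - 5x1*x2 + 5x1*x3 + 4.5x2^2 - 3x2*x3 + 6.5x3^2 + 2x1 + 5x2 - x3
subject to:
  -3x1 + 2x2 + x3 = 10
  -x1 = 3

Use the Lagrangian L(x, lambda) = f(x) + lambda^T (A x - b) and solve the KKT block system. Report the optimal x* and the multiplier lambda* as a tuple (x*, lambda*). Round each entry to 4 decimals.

Form the Lagrangian:
  L(x, lambda) = (1/2) x^T Q x + c^T x + lambda^T (A x - b)
Stationarity (grad_x L = 0): Q x + c + A^T lambda = 0.
Primal feasibility: A x = b.

This gives the KKT block system:
  [ Q   A^T ] [ x     ]   [-c ]
  [ A    0  ] [ lambda ] = [ b ]

Solving the linear system:
  x*      = (-3, -0.3151, 1.6301)
  lambda* = (-6.137, 0.137)
  f(x*)   = 25.8767

x* = (-3, -0.3151, 1.6301), lambda* = (-6.137, 0.137)
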